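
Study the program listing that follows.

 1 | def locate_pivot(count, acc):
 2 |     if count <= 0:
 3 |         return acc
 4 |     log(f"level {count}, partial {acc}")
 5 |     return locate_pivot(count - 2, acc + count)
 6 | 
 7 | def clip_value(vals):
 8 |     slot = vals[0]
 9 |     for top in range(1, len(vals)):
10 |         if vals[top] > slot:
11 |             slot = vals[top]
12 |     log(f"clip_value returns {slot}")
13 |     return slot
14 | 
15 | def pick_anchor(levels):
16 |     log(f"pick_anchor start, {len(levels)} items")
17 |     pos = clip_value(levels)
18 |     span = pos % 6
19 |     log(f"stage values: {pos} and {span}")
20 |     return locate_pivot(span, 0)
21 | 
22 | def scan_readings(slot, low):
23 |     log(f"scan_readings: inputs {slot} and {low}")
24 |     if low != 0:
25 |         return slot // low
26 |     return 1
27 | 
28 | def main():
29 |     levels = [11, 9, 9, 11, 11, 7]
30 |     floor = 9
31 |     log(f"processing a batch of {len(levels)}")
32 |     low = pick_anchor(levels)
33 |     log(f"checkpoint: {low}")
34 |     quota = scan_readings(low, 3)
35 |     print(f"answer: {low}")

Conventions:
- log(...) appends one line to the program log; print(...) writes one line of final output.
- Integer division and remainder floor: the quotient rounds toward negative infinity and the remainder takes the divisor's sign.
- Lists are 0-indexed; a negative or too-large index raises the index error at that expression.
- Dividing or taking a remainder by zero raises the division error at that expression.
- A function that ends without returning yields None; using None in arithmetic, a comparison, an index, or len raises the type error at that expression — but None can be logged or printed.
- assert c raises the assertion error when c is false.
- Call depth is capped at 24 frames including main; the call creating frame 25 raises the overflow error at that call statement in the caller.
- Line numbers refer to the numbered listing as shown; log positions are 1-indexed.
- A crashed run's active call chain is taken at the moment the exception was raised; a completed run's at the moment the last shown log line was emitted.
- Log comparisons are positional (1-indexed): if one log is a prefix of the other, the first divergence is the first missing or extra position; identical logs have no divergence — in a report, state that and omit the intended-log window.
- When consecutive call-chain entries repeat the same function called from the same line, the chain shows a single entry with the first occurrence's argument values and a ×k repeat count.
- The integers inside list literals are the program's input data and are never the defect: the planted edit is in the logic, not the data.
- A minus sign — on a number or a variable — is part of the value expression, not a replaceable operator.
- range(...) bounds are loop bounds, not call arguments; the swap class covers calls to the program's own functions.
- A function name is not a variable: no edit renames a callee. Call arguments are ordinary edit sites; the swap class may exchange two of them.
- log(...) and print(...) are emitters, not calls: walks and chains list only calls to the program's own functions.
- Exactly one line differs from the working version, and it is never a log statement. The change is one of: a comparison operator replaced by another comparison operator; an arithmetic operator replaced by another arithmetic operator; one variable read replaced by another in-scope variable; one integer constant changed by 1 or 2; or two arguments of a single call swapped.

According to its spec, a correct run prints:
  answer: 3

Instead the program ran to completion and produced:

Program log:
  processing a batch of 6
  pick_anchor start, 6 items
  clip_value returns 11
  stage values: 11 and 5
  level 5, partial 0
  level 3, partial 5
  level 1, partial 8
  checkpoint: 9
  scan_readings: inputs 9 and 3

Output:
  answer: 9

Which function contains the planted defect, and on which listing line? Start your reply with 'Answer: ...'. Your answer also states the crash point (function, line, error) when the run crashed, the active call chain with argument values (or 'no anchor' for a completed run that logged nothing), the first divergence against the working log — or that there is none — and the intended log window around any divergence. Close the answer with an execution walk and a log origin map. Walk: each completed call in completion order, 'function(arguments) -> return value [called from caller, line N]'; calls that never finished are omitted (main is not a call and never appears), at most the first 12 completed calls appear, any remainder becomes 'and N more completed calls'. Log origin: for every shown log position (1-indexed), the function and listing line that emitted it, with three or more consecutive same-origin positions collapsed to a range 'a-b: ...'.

Answer: the defect is in main at line 35.
The tell: The logs agree in full; only the final output differs.
Call chain: main -> scan_readings(9, 3) (called at line 34).
First divergence: none (the log streams are identical).
Execution walk:
  clip_value([11, 9, 9, 11, 11, 7]) -> 11  [called from pick_anchor, line 17]
  locate_pivot(-1, 9) -> 9  [called from locate_pivot, line 5]
  locate_pivot(1, 8) -> 9  [called from locate_pivot, line 5]
  locate_pivot(3, 5) -> 9  [called from locate_pivot, line 5]
  locate_pivot(5, 0) -> 9  [called from pick_anchor, line 20]
  pick_anchor([11, 9, 9, 11, 11, 7]) -> 9  [called from main, line 32]
  scan_readings(9, 3) -> 3  [called from main, line 34]
Log origin:
  1: logged in main at line 31
  2: logged in pick_anchor at line 16
  3: logged in clip_value at line 12
  4: logged in pick_anchor at line 19
  5-7: logged in locate_pivot at line 4
  8: logged in main at line 33
  9: logged in scan_readings at line 23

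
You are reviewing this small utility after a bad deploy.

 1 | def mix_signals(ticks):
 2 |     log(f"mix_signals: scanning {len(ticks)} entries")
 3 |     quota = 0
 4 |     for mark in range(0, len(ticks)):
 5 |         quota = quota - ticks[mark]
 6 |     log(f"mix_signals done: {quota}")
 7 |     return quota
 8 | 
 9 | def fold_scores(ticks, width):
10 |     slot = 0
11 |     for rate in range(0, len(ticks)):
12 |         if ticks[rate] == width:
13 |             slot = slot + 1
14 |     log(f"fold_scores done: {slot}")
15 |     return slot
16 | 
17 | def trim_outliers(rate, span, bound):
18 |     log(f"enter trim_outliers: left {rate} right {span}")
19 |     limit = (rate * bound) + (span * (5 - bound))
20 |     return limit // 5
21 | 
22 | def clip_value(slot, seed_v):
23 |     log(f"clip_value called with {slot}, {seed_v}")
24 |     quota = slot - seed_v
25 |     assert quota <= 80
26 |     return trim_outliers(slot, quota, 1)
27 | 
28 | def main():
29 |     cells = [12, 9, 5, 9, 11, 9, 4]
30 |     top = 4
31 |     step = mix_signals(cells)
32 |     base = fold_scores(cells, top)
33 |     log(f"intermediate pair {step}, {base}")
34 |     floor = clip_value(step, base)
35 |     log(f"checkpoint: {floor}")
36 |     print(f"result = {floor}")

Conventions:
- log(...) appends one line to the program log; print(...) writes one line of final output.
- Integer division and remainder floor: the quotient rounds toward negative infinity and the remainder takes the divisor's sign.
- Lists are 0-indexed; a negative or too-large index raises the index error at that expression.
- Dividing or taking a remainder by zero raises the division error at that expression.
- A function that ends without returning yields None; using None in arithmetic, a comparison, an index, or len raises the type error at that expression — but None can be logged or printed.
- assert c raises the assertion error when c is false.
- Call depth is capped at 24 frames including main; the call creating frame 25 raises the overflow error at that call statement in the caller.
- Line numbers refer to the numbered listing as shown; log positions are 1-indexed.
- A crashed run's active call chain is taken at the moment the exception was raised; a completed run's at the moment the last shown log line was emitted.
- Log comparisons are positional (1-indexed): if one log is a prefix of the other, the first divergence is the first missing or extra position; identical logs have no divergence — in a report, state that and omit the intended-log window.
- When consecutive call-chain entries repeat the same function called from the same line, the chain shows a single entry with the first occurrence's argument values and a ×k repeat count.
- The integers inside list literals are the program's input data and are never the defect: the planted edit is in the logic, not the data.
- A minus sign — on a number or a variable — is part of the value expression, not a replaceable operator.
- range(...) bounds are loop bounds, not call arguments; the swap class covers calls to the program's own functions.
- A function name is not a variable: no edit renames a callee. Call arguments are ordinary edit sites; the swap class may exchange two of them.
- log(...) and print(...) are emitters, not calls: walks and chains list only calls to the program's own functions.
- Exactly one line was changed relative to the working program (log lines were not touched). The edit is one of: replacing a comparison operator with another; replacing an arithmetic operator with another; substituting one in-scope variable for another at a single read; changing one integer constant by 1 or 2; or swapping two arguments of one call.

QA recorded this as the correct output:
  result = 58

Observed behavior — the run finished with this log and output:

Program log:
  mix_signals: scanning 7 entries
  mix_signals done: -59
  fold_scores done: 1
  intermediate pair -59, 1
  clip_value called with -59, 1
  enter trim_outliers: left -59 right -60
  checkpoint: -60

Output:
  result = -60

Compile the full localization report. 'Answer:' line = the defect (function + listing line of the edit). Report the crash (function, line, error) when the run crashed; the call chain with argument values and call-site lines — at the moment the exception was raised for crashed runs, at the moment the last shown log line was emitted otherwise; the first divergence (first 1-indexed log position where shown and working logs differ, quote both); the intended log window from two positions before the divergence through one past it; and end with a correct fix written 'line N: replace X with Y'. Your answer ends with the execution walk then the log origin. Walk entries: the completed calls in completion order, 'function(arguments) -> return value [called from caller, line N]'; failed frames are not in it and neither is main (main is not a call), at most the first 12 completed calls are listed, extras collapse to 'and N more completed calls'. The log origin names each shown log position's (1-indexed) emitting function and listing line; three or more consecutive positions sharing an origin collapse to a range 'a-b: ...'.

Answer: the defect is in mix_signals at line 5.
Key fact: The log first diverges at position 2: the faulty run prints 'mix_signals done: -59' where the working version prints 'mix_signals done: 59'.
Call chain: main.
First divergence: position 2 — the shown line 'mix_signals done: -59' should read 'mix_signals done: 59'.
Intended log window:
  1: mix_signals: scanning 7 entries
  2: mix_signals done: 59
  3: fold_scores done: 1
Execution walk:
  mix_signals([12, 9, 5, 9, 11, 9, 4]) -> -59  [called from main, line 31]
  fold_scores([12, 9, 5, 9, 11, 9, 4], 4) -> 1  [called from main, line 32]
  trim_outliers(-59, -60, 1) -> -60  [called from clip_value, line 26]
  clip_value(-59, 1) -> -60  [called from main, line 34]
Log origin:
  1 — mix_signals, line 2
  2 — mix_signals, line 6
  3 — fold_scores, line 14
  4 — main, line 33
  5 — clip_value, line 23
  6 — trim_outliers, line 18
  7 — main, line 35
A correct fix: line 5: replace `-` with `+`.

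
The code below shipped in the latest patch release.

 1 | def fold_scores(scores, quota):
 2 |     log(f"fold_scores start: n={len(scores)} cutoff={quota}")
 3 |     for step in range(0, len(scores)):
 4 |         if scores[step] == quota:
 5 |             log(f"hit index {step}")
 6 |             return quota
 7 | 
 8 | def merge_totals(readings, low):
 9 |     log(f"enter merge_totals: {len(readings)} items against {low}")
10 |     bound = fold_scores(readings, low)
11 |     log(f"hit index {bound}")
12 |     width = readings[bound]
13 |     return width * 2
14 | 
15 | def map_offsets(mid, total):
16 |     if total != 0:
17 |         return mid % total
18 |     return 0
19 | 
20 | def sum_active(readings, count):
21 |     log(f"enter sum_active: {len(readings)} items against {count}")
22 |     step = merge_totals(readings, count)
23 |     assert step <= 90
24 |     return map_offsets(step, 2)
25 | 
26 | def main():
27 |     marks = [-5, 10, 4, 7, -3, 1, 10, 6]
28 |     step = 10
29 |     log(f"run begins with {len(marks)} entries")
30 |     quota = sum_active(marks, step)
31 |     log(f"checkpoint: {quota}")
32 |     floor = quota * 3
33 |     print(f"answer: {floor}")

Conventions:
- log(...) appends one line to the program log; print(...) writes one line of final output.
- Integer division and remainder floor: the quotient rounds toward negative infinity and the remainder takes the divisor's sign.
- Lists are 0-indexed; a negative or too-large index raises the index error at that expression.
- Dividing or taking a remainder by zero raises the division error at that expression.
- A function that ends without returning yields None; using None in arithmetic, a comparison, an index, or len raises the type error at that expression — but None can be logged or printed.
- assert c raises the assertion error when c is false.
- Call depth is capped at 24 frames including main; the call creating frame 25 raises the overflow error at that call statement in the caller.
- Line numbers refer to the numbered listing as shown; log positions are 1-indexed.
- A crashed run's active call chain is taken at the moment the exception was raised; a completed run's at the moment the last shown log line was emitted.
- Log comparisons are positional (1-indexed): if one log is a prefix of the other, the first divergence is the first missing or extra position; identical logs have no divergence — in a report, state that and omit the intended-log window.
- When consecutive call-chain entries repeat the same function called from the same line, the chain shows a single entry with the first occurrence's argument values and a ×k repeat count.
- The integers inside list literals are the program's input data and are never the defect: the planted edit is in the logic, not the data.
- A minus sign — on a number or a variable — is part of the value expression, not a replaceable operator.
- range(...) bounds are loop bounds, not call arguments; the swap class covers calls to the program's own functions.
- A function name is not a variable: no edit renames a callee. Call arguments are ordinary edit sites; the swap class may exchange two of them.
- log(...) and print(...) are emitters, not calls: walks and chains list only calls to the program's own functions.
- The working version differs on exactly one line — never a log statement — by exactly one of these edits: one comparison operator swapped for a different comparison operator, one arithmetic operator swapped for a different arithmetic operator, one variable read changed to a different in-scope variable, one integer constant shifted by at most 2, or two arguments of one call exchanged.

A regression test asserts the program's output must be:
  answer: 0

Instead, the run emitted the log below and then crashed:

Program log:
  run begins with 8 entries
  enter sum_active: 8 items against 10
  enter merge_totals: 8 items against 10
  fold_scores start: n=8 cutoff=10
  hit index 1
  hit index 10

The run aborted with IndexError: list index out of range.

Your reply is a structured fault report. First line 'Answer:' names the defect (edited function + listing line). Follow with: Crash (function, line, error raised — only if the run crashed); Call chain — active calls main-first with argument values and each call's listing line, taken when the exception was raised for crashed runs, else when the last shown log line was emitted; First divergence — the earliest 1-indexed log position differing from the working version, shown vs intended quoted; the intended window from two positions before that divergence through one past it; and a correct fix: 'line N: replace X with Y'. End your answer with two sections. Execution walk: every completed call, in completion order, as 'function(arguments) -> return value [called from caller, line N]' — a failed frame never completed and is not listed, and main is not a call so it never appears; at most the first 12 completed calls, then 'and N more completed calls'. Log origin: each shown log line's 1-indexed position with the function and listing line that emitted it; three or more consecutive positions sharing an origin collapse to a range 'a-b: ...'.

Answer: the defect is in fold_scores at line 6.
The tell: At log position 6 the runs split — shown 'hit index 10', but the working version logs 'hit index 1'.
Crash: merge_totals, line 12, IndexError.
Call chain: main -> sum_active([-5, 10, 4, 7, -3, 1, 10, 6], 10) (called at line 30) -> merge_totals([-5, 10, 4, 7, -3, 1, 10, 6], 10) (called at line 22).
First divergence: at position 6 the run shows 'hit index 10' where the working version logs 'hit index 1'.
Intended log window:
  4: fold_scores start: n=8 cutoff=10
  5: hit index 1
  6: hit index 1
  7: checkpoint: 0
Execution walk:
  fold_scores([-5, 10, 4, 7, -3, 1, 10, 6], 10) -> 10  [called from merge_totals, line 10]
Origin of each log line:
  1: from main, line 29
  2: from sum_active, line 21
  3: from merge_totals, line 9
  4: from fold_scores, line 2
  5: from fold_scores, line 5
  6: from merge_totals, line 11
A correct fix: line 6: replace `quota` with `step`.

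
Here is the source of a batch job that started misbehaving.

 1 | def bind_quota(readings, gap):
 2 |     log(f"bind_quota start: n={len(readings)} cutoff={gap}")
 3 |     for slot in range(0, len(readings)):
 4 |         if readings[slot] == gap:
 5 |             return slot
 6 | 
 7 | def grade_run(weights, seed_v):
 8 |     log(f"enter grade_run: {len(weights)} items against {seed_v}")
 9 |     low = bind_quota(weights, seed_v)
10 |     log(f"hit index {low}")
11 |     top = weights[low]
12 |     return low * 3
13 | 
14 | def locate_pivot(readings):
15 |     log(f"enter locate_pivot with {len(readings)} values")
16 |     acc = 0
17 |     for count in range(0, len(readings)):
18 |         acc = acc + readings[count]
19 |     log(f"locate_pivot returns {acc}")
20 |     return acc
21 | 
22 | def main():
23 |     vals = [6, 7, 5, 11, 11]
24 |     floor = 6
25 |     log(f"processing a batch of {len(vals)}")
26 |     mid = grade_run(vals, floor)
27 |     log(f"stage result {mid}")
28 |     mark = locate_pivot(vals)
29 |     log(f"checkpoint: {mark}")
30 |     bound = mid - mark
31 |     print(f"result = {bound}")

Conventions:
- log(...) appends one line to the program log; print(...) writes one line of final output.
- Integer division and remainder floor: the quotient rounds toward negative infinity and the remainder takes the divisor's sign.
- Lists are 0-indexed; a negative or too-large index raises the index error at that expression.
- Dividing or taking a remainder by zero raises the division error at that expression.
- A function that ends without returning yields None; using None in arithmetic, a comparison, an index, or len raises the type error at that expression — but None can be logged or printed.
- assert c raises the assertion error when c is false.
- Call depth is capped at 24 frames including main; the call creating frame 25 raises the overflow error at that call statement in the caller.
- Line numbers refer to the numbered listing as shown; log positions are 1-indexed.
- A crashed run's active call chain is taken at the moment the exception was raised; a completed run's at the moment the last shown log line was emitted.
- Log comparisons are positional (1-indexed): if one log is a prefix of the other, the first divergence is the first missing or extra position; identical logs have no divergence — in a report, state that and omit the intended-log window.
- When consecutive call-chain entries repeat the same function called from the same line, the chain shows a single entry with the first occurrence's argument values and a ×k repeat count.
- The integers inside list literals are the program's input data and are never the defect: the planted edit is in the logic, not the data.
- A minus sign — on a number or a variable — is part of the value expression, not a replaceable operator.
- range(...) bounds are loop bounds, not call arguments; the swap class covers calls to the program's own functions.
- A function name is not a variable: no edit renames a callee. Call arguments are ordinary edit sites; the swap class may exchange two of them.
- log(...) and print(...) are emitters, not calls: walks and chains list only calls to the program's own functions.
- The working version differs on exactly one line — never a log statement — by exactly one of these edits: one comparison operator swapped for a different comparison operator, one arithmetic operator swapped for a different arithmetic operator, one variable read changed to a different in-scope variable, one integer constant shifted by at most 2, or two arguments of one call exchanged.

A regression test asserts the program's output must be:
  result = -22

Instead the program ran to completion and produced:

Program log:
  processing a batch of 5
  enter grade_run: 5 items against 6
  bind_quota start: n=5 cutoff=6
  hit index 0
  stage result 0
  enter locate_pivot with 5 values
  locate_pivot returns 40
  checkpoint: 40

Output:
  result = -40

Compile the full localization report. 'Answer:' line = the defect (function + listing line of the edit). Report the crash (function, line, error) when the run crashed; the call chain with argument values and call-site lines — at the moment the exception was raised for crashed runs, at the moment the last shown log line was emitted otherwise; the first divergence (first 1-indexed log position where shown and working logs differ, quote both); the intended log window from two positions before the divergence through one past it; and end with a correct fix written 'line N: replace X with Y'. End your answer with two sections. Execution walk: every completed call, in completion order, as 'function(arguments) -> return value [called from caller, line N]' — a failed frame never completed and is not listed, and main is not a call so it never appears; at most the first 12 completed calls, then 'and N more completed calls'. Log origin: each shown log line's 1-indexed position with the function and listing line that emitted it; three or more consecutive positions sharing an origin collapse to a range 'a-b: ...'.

Answer: the defect is in grade_run at line 12.
Key fact: The log first diverges at position 5: the faulty run prints 'stage result 0' where the working version prints 'stage result 18'.
Call chain: main.
First divergence: position 5 — shown 'stage result 0', intended 'stage result 18'.
Intended log window:
  3: bind_quota start: n=5 cutoff=6
  4: hit index 0
  5: stage result 18
  6: enter locate_pivot with 5 values
Execution walk:
  bind_quota([6, 7, 5, 11, 11], 6) -> 0  [called from grade_run, line 9]
  grade_run([6, 7, 5, 11, 11], 6) -> 0  [called from main, line 26]
  locate_pivot([6, 7, 5, 11, 11]) -> 40  [called from main, line 28]
Origin of each log line:
  1: from main, line 25
  2: from grade_run, line 8
  3: from bind_quota, line 2
  4: from grade_run, line 10
  5: from main, line 27
  6: from locate_pivot, line 15
  7: from locate_pivot, line 19
  8: from main, line 29
A correct fix: line 12: replace `low` with `top`.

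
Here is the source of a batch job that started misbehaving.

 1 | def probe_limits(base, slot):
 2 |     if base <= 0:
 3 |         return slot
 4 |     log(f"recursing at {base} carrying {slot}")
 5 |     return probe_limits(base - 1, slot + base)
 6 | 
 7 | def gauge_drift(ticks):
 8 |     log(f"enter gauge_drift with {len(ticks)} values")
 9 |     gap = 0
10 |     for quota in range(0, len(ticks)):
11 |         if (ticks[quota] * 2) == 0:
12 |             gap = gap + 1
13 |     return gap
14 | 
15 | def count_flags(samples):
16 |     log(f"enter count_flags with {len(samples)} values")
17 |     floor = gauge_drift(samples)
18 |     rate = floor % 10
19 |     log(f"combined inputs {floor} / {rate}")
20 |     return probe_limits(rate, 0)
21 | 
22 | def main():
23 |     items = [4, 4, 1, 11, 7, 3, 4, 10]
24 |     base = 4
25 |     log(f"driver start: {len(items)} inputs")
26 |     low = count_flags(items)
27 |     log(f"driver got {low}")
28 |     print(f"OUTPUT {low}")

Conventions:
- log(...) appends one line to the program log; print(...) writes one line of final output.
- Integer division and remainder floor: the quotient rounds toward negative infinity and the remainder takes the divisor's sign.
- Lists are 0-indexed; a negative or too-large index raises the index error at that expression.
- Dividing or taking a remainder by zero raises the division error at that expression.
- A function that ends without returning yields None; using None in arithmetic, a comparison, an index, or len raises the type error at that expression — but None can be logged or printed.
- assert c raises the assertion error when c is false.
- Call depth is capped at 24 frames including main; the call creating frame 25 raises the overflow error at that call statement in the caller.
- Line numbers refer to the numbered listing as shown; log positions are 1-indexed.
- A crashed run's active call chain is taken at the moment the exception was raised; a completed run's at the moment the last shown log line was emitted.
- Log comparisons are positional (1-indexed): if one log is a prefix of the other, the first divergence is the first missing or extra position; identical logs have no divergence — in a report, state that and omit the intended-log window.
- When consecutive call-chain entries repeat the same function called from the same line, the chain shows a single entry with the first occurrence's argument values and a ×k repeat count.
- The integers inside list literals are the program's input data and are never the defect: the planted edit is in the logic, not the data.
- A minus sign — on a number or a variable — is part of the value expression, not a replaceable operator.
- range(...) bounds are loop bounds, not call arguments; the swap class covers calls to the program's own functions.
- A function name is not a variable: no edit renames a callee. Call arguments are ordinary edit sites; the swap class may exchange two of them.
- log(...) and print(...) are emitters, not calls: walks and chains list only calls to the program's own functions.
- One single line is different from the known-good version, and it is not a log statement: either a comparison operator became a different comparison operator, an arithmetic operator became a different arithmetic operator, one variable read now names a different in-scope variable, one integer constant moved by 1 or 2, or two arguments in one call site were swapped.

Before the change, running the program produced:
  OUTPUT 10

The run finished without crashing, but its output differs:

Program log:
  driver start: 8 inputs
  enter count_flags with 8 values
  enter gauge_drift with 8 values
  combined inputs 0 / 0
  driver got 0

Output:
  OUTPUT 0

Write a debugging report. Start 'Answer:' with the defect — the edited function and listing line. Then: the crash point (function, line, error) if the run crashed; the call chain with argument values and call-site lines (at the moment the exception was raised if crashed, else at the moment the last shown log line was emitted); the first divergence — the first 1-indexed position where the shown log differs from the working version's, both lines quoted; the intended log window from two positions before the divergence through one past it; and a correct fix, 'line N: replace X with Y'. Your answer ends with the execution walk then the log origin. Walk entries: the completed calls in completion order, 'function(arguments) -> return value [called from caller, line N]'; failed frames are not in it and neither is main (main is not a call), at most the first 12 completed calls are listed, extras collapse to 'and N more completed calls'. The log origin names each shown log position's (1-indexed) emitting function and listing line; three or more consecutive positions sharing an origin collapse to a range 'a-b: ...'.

Answer: the defect is in gauge_drift at line 11.
The tell: The log first diverges at position 4: the faulty run prints 'combined inputs 0 / 0' where the working version prints 'combined inputs 4 / 4'.
Call chain: main.
First divergence: position 4 — the shown line 'combined inputs 0 / 0' should read 'combined inputs 4 / 4'.
Intended log window:
  2: enter count_flags with 8 values
  3: enter gauge_drift with 8 values
  4: combined inputs 4 / 4
  5: recursing at 4 carrying 0
Execution walk:
  gauge_drift([4, 4, 1, 11, 7, 3, 4, 10]) -> 0  [called from count_flags, line 17]
  probe_limits(0, 0) -> 0  [called from count_flags, line 20]
  count_flags([4, 4, 1, 11, 7, 3, 4, 10]) -> 0  [called from main, line 26]
Log origin:
  1: logged in main at line 25
  2: logged in count_flags at line 16
  3: logged in gauge_drift at line 8
  4: logged in count_flags at line 19
  5: logged in main at line 27
A correct fix: line 11: replace `*` with `%`.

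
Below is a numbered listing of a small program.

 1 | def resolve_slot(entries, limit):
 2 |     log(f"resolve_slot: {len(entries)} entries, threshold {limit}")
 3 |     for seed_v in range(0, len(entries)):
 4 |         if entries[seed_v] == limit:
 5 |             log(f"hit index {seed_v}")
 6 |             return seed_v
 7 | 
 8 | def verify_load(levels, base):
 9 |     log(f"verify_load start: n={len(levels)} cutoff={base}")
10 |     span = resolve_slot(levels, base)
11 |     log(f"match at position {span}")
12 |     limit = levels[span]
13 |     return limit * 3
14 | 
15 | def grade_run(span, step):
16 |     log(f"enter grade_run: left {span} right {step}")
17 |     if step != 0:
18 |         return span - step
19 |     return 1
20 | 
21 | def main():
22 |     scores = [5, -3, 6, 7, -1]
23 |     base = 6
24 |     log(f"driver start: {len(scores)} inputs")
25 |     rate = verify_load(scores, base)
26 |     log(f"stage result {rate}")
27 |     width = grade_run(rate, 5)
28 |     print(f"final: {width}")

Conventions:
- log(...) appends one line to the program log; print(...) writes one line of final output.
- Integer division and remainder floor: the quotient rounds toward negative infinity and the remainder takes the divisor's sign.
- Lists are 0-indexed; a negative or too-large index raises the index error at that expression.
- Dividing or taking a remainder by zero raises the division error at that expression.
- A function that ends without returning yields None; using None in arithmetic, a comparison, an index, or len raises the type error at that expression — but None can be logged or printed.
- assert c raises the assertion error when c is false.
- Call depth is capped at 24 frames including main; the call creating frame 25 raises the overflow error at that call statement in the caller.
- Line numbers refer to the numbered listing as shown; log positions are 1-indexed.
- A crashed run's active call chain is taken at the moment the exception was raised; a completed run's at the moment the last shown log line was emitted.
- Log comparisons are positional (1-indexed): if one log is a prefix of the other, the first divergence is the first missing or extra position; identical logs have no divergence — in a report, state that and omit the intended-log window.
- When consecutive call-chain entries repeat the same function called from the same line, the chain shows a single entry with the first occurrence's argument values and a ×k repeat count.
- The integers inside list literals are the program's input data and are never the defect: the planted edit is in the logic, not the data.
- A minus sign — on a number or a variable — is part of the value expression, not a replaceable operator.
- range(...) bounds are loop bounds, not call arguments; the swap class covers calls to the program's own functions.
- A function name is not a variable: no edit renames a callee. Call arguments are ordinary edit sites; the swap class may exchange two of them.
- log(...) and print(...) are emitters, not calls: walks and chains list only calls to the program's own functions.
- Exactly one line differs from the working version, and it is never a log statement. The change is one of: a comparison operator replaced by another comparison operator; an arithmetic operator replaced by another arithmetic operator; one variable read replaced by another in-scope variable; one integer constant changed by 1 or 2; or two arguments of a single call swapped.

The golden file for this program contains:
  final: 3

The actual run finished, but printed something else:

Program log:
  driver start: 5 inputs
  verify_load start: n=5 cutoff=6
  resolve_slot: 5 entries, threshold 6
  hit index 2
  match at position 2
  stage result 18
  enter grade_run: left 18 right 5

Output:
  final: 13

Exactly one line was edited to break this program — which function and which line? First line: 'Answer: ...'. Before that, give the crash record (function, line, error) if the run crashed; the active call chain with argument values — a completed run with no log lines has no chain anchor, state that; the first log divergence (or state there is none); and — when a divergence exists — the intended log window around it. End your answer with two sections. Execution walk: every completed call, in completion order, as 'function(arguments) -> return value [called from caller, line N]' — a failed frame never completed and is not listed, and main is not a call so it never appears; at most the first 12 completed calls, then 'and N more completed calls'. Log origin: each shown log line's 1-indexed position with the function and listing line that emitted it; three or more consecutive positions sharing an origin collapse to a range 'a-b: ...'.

Answer: the defect is in grade_run at line 18.
Key fact: Every logged value matches the working version; the printed result is what differs.
Call chain: main -> grade_run(18, 5) (called at line 27).
First divergence: none (the log streams are identical).
Execution walk:
  resolve_slot([5, -3, 6, 7, -1], 6) -> 2  [called from verify_load, line 10]
  verify_load([5, -3, 6, 7, -1], 6) -> 18  [called from main, line 25]
  grade_run(18, 5) -> 13  [called from main, line 27]
Log origin:
  1: logged in main at line 24
  2: logged in verify_load at line 9
  3: logged in resolve_slot at line 2
  4: logged in resolve_slot at line 5
  5: logged in verify_load at line 11
  6: logged in main at line 26
  7: logged in grade_run at line 16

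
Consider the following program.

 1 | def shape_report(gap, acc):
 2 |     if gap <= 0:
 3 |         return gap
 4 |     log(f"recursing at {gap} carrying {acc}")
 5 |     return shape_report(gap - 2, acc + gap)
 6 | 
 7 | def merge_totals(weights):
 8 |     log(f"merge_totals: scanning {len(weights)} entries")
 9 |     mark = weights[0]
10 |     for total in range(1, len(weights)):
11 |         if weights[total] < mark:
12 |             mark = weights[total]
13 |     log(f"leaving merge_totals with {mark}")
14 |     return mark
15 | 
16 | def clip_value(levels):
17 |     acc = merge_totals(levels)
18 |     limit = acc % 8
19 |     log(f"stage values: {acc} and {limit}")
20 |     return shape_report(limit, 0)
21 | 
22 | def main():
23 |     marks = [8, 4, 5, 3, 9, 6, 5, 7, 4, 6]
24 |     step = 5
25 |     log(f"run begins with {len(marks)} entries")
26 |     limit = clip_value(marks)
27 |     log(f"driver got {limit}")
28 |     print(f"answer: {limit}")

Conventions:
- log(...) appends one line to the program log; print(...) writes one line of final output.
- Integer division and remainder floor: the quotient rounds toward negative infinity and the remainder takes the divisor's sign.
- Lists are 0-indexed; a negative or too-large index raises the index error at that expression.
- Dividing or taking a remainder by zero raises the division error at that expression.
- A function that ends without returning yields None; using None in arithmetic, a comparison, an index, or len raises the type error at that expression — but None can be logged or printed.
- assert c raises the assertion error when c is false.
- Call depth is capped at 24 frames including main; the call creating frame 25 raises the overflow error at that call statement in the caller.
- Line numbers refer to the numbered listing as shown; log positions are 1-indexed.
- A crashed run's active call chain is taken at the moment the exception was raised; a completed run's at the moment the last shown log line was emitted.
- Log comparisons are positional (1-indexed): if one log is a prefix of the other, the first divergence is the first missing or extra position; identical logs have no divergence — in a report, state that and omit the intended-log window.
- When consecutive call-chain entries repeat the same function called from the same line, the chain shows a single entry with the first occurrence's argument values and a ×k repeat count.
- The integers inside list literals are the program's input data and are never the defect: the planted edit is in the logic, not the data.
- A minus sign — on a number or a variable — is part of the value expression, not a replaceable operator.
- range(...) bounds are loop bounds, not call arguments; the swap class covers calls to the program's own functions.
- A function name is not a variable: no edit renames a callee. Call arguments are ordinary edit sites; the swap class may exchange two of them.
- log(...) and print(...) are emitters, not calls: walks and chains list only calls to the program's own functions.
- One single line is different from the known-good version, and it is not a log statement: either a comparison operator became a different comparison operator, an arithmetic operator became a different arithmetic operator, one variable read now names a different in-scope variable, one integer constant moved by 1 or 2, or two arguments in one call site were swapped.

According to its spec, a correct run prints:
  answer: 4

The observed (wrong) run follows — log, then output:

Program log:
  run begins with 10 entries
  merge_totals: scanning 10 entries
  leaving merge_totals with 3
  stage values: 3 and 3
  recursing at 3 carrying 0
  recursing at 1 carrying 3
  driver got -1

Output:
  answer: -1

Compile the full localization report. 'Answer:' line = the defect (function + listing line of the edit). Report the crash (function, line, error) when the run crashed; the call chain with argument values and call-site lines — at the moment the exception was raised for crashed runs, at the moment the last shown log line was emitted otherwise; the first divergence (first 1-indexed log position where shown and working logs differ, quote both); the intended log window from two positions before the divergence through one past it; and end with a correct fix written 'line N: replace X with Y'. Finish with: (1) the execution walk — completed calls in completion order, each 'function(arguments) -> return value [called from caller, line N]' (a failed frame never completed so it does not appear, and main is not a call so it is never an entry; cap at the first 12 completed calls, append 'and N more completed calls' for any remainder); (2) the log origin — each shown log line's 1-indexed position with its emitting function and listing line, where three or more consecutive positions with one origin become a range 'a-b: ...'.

Answer: the defect is in shape_report at line 3.
Key fact: Everything matches until log position 7, which reads 'driver got -1' in place of 'driver got 4'.
Call chain: main.
First divergence: position 7; shown 'driver got -1' vs intended 'driver got 4'.
Intended log window:
  5: recursing at 3 carrying 0
  6: recursing at 1 carrying 3
  7: driver got 4
Execution walk:
  merge_totals([8, 4, 5, 3, 9, 6, 5, 7, 4, 6]) -> 3  [called from clip_value, line 17]
  shape_report(-1, 4) -> -1  [called from shape_report, line 5]
  shape_report(1, 3) -> -1  [called from shape_report, line 5]
  shape_report(3, 0) -> -1  [called from clip_value, line 20]
  clip_value([8, 4, 5, 3, 9, 6, 5, 7, 4, 6]) -> -1  [called from main, line 26]
Origin of each log line:
  1: emitted by main (line 25)
  2: emitted by merge_totals (line 8)
  3: emitted by merge_totals (line 13)
  4: emitted by clip_value (line 19)
  5: emitted by shape_report (line 4)
  6: emitted by shape_report (line 4)
  7: emitted by main (line 27)
A correct fix: line 3: replace `gap` with `acc`.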